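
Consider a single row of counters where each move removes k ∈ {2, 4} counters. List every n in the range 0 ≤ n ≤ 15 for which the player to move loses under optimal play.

0, 1, 6, 7, 12, 13

Compute g(0), g(1), … for moves {2, 4}:
k:     0  1  2  3  4  5  6  7  8  9 10 11 12 13 14 15
g(k):  0  0  1  1  2  2  0  0  1  1  2  2  0  0  1  1
The P-positions (g = 0) in 0..15 are 0, 1, 6, 7, 12, 13.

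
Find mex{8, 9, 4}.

0 is not in the set, so the mex is 0.

0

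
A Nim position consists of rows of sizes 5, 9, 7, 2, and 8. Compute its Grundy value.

Bitwise XOR of the heap sizes:
  0101  (5)
  1001  (9)
  0111  (7)
  0010  (2)
  1000  (8)
  ----
  0001  (1)

1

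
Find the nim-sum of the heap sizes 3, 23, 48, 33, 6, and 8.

11

Nim-sum: 3 ^ 23 ^ 48 ^ 33 ^ 6 ^ 8 = 11.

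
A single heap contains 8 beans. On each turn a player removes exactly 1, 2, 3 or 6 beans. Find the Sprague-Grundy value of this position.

Compute g(0), g(1), … for moves {1, 2, 3, 6}:
k:     0  1  2  3  4  5  6  7  8
g(k):  0  1  2  3  0  1  2  3  0
So g(8) = 0.

0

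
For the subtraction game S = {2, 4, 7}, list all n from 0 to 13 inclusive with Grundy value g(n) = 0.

0, 1, 6, 9, 12

Grundy values for subtraction set {2, 4, 7}:
g(0) = mex{} = 0
g(1) = mex{} = 0
g(2) = mex{0} = 1
g(3) = mex{0} = 1
g(4) = mex{0,1} = 2
g(5) = mex{0,1} = 2
g(6) = mex{1,2} = 0
g(7) = mex{0,1,2} = 3
g(8) = mex{0,2} = 1
g(9) = mex{1,2,3} = 0
g(10) = mex{0,1} = 2
g(11) = mex{0,2,3} = 1
g(12) = mex{1,2} = 0
g(13) = mex{0,1} = 2
The P-positions (g = 0) in 0..13 are 0, 1, 6, 9, 12.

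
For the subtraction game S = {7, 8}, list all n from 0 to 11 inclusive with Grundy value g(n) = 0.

0, 1, 2, 3, 4, 5, 6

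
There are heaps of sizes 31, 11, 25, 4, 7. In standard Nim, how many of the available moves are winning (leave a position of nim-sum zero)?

3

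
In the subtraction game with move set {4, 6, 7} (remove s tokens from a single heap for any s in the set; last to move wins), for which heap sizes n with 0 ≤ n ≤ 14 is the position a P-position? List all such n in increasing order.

0, 1, 2, 3, 11, 12, 13, 14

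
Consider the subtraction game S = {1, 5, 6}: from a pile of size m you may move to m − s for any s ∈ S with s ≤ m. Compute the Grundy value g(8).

Build the Grundy sequence with g(k) = mex{g(k−s) : s ∈ {1, 5, 6}, s ≤ k}:
k:     0  1  2  3  4  5  6  7  8
g(k):  0  1  0  1  0  1  2  3  2
So g(8) = 2.

2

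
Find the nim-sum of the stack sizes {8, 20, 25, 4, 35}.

Compute the nim-sum pairwise:
8 XOR 20 = 28
28 XOR 25 = 5
5 XOR 4 = 1
1 XOR 35 = 34

34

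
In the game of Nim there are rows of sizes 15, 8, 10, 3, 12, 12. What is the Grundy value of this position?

14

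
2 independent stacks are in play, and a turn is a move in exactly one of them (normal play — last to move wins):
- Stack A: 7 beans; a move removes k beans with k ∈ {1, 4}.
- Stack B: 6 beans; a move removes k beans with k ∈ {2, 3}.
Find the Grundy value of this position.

0

For stack A, compute g(0), g(1), … with moves {1, 4}:
k:     0  1  2  3  4  5  6  7
g(k):  0  1  0  1  2  0  1  0
So g(7) = 0.
Grundy values for stack B (subtraction set {2, 3}):
g(0) = mex{} = 0
g(1) = mex{} = 0
g(2) = mex{0} = 1
g(3) = mex{0} = 1
g(4) = mex{0,1} = 2
g(5) = mex{1} = 0
g(6) = mex{1,2} = 0
So g(6) = 0.
By the Sprague-Grundy theorem, the Grundy value of a sum of independent games is the XOR of the component values.
Combined value = 0 ⊕ 0 = 0.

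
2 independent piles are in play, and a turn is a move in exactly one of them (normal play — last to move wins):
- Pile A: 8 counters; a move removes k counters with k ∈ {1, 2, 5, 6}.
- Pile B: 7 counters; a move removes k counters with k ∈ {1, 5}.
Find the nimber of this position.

0

Grundy values for pile A (subtraction set {1, 2, 5, 6}):
g(0) = mex{} = 0
g(1) = mex{0} = 1
g(2) = mex{0,1} = 2
g(3) = mex{1,2} = 0
g(4) = mex{0,2} = 1
g(5) = mex{0,1} = 2
g(6) = mex{0,1,2} = 3
g(7) = mex{1,2,3} = 0
g(8) = mex{0,2,3} = 1
So g(8) = 1.
For pile B, compute g(0), g(1), … with moves {1, 5}:
g(0) = mex{} = 0
g(1) = mex{0} = 1
g(2) = mex{1} = 0
g(3) = mex{0} = 1
g(4) = mex{1} = 0
g(5) = mex{0} = 1
g(6) = mex{1} = 0
g(7) = mex{0} = 1
So g(7) = 1.
The value of a disjunctive sum is the nim-sum of the parts.
Combined value = 1 XOR 1 = 0.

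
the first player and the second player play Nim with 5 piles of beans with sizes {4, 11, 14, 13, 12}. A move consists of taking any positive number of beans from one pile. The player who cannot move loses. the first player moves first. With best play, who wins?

the second player wins

Nim-sum: 4 ^ 11 ^ 14 ^ 13 ^ 12 = 0.
The nim-sum is 0, so this is a P-position: the player to move is in a losing position under optimal play; the first player is about to move from it and so loses — the second player wins.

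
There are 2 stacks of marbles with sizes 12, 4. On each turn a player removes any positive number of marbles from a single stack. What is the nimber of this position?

8

Compute the nim-sum pairwise:
12 ⊕ 4 = 8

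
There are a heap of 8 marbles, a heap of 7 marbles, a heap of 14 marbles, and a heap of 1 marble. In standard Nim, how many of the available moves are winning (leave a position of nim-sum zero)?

Compute the nim-sum pairwise:
8 XOR 7 = 15
15 XOR 14 = 1
1 XOR 1 = 0
The nim-sum is already 0, so every move leaves a nonzero nim-sum — there are no winning moves.

0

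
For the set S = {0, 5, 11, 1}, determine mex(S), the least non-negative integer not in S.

The values 0, 1 are all present; 2 is the first non-negative integer missing from the set.

2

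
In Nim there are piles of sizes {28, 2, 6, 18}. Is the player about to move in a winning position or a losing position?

Compute the nim-sum pairwise:
28 XOR 2 = 30
30 XOR 6 = 24
24 XOR 18 = 10
The nim-sum is 10 ≠ 0, so this is an N-position: the player to move can win.

Winning position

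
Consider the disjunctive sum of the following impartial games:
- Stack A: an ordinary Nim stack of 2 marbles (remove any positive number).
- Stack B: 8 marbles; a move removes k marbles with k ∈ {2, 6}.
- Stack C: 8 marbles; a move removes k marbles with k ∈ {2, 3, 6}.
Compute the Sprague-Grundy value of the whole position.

0

Stack A is a plain Nim stack of size 2, so its Grundy value is 2.
Build the Grundy sequence for stack B with g(k) = mex{g(k−s) : s ∈ {2, 6}, s ≤ k}:
k:     0  1  2  3  4  5  6  7  8
g(k):  0  0  1  1  0  0  1  1  0
So g(8) = 0.
Grundy values for stack C (subtraction set {2, 3, 6}):
g(0) = mex{} = 0
g(1) = mex{} = 0
g(2) = mex{0} = 1
g(3) = mex{0} = 1
g(4) = mex{0,1} = 2
g(5) = mex{1} = 0
g(6) = mex{0,1,2} = 3
g(7) = mex{0,2} = 1
g(8) = mex{0,1,3} = 2
So g(8) = 2.
By the Sprague-Grundy theorem, the Grundy value of a sum of independent games is the XOR of the component values.
Combined value = 2 ⊕ 0 ⊕ 2 = 0.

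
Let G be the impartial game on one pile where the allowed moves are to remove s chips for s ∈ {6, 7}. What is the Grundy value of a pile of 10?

1

Grundy values for subtraction set {6, 7}:
k:     0  1  2  3  4  5  6  7  8  9 10
g(k):  0  0  0  0  0  0  1  1  1  1  1
So g(10) = 1.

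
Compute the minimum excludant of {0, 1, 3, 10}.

The values 0, 1 are all present; 2 is the first non-negative integer missing from the set.

2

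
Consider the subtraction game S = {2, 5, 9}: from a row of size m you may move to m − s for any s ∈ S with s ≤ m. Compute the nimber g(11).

0

Grundy values for subtraction set {2, 5, 9}:
k:     0  1  2  3  4  5  6  7  8  9 10 11
g(k):  0  0  1  1  0  2  1  0  0  1  1  0
So g(11) = 0.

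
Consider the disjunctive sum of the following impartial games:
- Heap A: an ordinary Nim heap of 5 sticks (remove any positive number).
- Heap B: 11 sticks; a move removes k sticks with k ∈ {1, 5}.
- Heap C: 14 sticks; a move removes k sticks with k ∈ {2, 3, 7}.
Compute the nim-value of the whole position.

Heap A is a plain Nim heap of size 5, so its Grundy value is 5.
Build the Grundy sequence for heap B with g(k) = mex{g(k−s) : s ∈ {1, 5}, s ≤ k}:
g(0) = mex{} = 0
g(1) = mex{0} = 1
g(2) = mex{1} = 0
g(3) = mex{0} = 1
g(4) = mex{1} = 0
g(5) = mex{0} = 1
g(6) = mex{1} = 0
g(7) = mex{0} = 1
g(8) = mex{1} = 0
g(9) = mex{0} = 1
g(10) = mex{1} = 0
g(11) = mex{0} = 1
So g(11) = 1.
For heap C, compute g(0), g(1), … with moves {2, 3, 7}:
k:     0  1  2  3  4  5  6  7  8  9 10 11 12 13 14
g(k):  0  0  1  1  2  0  0  1  1  2  0  0  1  1  2
So g(14) = 2.
By the Sprague-Grundy theorem, the Grundy value of a sum of independent games is the XOR of the component values.
Combined value = 5 XOR 1 XOR 2 = 6.

6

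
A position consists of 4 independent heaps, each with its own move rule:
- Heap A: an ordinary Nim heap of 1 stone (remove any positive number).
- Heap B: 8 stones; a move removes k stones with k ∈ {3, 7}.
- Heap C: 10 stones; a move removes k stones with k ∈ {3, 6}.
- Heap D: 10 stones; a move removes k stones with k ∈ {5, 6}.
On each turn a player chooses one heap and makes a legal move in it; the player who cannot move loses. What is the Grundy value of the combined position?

Heap A is a plain Nim heap of size 1, so its Grundy value is 1.
Grundy values for heap B (subtraction set {3, 7}):
g(0) = mex{} = 0
g(1) = mex{} = 0
g(2) = mex{} = 0
g(3) = mex{0} = 1
g(4) = mex{0} = 1
g(5) = mex{0} = 1
g(6) = mex{1} = 0
g(7) = mex{0,1} = 2
g(8) = mex{0,1} = 2
So g(8) = 2.
Build the Grundy sequence for heap C with g(k) = mex{g(k−s) : s ∈ {3, 6}, s ≤ k}:
k:     0  1  2  3  4  5  6  7  8  9 10
g(k):  0  0  0  1  1  1  2  2  2  0  0
So g(10) = 0.
Build the Grundy sequence for heap D with g(k) = mex{g(k−s) : s ∈ {5, 6}, s ≤ k}:
k:     0  1  2  3  4  5  6  7  8  9 10
g(k):  0  0  0  0  0  1  1  1  1  1  2
So g(10) = 2.
The value of a disjunctive sum is the nim-sum of the parts.
Combined value = 1 ⊕ 2 ⊕ 0 ⊕ 2 = 1.

1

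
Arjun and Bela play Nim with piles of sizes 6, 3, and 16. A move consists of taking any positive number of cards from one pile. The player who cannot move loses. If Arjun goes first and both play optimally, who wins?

Arjun wins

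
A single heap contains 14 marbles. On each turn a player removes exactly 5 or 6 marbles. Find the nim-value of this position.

0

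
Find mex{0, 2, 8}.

0 is in the set but 1 is not, so the mex is 1.

1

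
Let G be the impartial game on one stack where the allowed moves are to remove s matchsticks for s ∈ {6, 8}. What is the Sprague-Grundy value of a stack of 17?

Grundy values for subtraction set {6, 8}:
k:     0  1  2  3  4  5  6  7  8  9 10 11 12 13 14 15 16 17
g(k):  0  0  0  0  0  0  1  1  1  1  1  1  2  2  0  0  0  0
So g(17) = 0.

0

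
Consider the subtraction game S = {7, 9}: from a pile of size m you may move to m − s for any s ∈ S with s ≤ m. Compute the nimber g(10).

Compute g(0), g(1), … for moves {7, 9}:
k:     0  1  2  3  4  5  6  7  8  9 10
g(k):  0  0  0  0  0  0  0  1  1  1  1
So g(10) = 1.

1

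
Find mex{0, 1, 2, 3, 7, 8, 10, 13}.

4

The values 0, 1, 2, 3 are all present; 4 is the first non-negative integer missing from the set.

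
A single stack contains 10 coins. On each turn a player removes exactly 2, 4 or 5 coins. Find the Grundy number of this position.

1

Compute g(0), g(1), … for moves {2, 4, 5}:
g(0) = mex{} = 0
g(1) = mex{} = 0
g(2) = mex{0} = 1
g(3) = mex{0} = 1
g(4) = mex{0,1} = 2
g(5) = mex{0,1} = 2
g(6) = mex{0,1,2} = 3
g(7) = mex{1,2} = 0
g(8) = mex{1,2,3} = 0
g(9) = mex{0,2} = 1
g(10) = mex{0,2,3} = 1
So g(10) = 1.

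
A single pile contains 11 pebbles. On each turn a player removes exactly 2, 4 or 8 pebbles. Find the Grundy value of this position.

Grundy values for subtraction set {2, 4, 8}:
k:     0  1  2  3  4  5  6  7  8  9 10 11
g(k):  0  0  1  1  2  2  0  0  1  1  2  2
So g(11) = 2.

2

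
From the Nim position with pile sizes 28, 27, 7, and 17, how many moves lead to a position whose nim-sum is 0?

Compute the nim-sum pairwise:
28 ⊕ 27 = 7
7 ⊕ 7 = 0
0 ⊕ 17 = 17
The overall nim-sum is X = 17. A pile of size p has a winning move iff p XOR X < p (reduce it to p XOR X).
  28: 28 XOR 17 = 13 < 28 — winning move (to 13).
  27: 27 XOR 17 = 10 < 27 — winning move (to 10).
  7: 7 XOR 17 = 22 ≥ 7 — no move.
  17: 17 XOR 17 = 0 < 17 — winning move (to 0).
That gives 3 winning moves.

3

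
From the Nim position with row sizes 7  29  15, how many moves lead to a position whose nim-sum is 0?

1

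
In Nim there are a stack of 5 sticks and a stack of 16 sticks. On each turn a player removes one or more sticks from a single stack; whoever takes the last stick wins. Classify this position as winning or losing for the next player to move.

Write each in binary and XOR column by column:
  00101  (5)
  10000  (16)
  -----
  10101  (21)
The nim-sum is 21 ≠ 0, so this is an N-position: the player to move can win.

Winning position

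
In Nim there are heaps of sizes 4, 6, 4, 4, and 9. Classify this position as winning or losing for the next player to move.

Winning position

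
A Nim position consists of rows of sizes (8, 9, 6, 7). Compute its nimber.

Compute the nim-sum pairwise:
8 XOR 9 = 1
1 XOR 6 = 7
7 XOR 7 = 0

0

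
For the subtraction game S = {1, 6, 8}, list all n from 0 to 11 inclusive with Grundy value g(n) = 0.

0, 2, 4, 7, 9, 11

Compute g(0), g(1), … for moves {1, 6, 8}:
k:     0  1  2  3  4  5  6  7  8  9 10 11
g(k):  0  1  0  1  0  1  2  0  1  0  1  0
The P-positions (g = 0) in 0..11 are 0, 2, 4, 7, 9, 11.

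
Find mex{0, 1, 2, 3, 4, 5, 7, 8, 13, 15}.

6

The values 0, 1, 2, 3, 4, 5 are all present; 6 is the first non-negative integer missing from the set.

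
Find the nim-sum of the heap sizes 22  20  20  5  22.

5

Compute the nim-sum pairwise:
22 ⊕ 20 = 2
2 ⊕ 20 = 22
22 ⊕ 5 = 19
19 ⊕ 22 = 5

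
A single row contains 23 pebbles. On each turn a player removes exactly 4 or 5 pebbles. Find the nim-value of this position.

1

Compute g(0), g(1), … for moves {4, 5}:
k:     0  1  2  3  4  5  6  7  8  9 10 11 12 13 14 15 16 17 18 19 20 21 22 23
g(k):  0  0  0  0  1  1  1  1  2  0  0  0  0  1  1  1  1  2  0  0  0  0  1  1
So g(23) = 1.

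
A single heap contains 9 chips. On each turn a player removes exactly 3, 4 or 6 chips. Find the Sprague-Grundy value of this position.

Grundy values for subtraction set {3, 4, 6}:
k:     0  1  2  3  4  5  6  7  8  9
g(k):  0  0  0  1  1  1  2  2  2  0
So g(9) = 0.

0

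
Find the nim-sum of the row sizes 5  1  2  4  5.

7

Bitwise XOR of the heap sizes:
  101  (5)
  001  (1)
  010  (2)
  100  (4)
  101  (5)
  ---
  111  (7)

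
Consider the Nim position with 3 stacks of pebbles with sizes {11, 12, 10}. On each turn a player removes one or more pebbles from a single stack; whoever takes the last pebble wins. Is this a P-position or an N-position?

Compute the nim-sum pairwise:
11 ⊕ 12 = 7
7 ⊕ 10 = 13
The nim-sum is 13 ≠ 0, so this is an N-position: the player to move can win.

N-position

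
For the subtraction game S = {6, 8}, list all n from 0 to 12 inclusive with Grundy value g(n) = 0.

0, 1, 2, 3, 4, 5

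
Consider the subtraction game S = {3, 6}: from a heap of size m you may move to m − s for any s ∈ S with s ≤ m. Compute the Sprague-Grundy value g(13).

Grundy values for subtraction set {3, 6}:
g(0) = mex{} = 0
g(1) = mex{} = 0
g(2) = mex{} = 0
g(3) = mex{0} = 1
g(4) = mex{0} = 1
g(5) = mex{0} = 1
g(6) = mex{0,1} = 2
g(7) = mex{0,1} = 2
g(8) = mex{0,1} = 2
g(9) = mex{1,2} = 0
g(10) = mex{1,2} = 0
g(11) = mex{1,2} = 0
g(12) = mex{0,2} = 1
g(13) = mex{0,2} = 1
So g(13) = 1.

1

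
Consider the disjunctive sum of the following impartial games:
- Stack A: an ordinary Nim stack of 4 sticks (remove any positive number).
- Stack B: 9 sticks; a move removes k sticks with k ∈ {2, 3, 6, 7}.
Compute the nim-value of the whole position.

Stack A is a plain Nim stack of size 4, so its Grundy value is 4.
For stack B, compute g(0), g(1), … with moves {2, 3, 6, 7}:
g(0) = mex{} = 0
g(1) = mex{} = 0
g(2) = mex{0} = 1
g(3) = mex{0} = 1
g(4) = mex{0,1} = 2
g(5) = mex{1} = 0
g(6) = mex{0,1,2} = 3
g(7) = mex{0,2} = 1
g(8) = mex{0,1,3} = 2
g(9) = mex{1,3} = 0
So g(9) = 0.
The value of a disjunctive sum is the nim-sum of the parts.
Combined value = 4 XOR 0 = 4.

4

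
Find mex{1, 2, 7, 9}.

0

0 is not in the set, so the mex is 0.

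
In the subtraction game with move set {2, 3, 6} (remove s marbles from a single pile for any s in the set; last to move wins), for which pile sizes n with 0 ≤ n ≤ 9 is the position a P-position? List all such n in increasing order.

0, 1, 5, 9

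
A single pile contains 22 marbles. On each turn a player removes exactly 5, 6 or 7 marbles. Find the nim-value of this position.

2

Grundy values for subtraction set {5, 6, 7}:
k:     0  1  2  3  4  5  6  7  8  9 10 11 12 13 14 15 16 17 18 19 20 21 22
g(k):  0  0  0  0  0  1  1  1  1  1  2  2  0  0  0  0  0  1  1  1  1  1  2
So g(22) = 2.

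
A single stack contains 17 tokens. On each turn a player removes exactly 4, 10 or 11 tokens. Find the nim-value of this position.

0

Compute g(0), g(1), … for moves {4, 10, 11}:
k:     0  1  2  3  4  5  6  7  8  9 10 11 12 13 14 15 16 17
g(k):  0  0  0  0  1  1  1  1  0  0  2  2  1  1  3  0  0  0
So g(17) = 0.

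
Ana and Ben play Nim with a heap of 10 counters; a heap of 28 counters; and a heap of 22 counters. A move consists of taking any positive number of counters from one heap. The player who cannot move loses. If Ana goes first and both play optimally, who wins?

Ben wins

Write each in binary and XOR column by column:
  01010  (10)
  11100  (28)
  10110  (22)
  -----
  00000  (0)
The nim-sum is 0, so this is a P-position: the player to move is in a losing position under optimal play; Ana is about to move from it and so loses — Ben wins.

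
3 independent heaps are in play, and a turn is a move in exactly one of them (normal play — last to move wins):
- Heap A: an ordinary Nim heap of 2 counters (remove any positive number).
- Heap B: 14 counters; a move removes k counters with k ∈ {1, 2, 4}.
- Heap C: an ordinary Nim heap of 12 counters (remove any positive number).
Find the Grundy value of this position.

Heap A is a plain Nim heap of size 2, so its Grundy value is 2.
For heap B, compute g(0), g(1), … with moves {1, 2, 4}:
g(0) = mex{} = 0
g(1) = mex{0} = 1
g(2) = mex{0,1} = 2
g(3) = mex{1,2} = 0
g(4) = mex{0,2} = 1
g(5) = mex{0,1} = 2
g(6) = mex{1,2} = 0
g(7) = mex{0,2} = 1
g(8) = mex{0,1} = 2
g(9) = mex{1,2} = 0
g(10) = mex{0,2} = 1
g(11) = mex{0,1} = 2
g(12) = mex{1,2} = 0
g(13) = mex{0,2} = 1
g(14) = mex{0,1} = 2
So g(14) = 2.
Heap C is a plain Nim heap of size 12, so its Grundy value is 12.
The value of a disjunctive sum is the nim-sum of the parts.
Combined value = 2 XOR 2 XOR 12 = 12.

12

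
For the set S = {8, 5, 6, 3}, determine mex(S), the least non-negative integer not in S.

0

0 is not in the set, so the mex is 0.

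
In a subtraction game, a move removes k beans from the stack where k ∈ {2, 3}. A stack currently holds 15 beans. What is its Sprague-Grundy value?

Grundy values for subtraction set {2, 3}:
k:     0  1  2  3  4  5  6  7  8  9 10 11 12 13 14 15
g(k):  0  0  1  1  2  0  0  1  1  2  0  0  1  1  2  0
So g(15) = 0.

0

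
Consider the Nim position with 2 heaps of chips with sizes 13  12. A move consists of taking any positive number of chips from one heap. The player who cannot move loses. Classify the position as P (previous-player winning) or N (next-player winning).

N-position

Compute the nim-sum pairwise:
13 ^ 12 = 1
The nim-sum is 1 ≠ 0, so this is an N-position: the player to move can win.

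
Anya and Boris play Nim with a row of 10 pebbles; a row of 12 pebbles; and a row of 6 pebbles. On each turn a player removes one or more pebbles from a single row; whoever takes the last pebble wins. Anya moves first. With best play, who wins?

Boris wins

Compute the nim-sum pairwise:
10 ^ 12 = 6
6 ^ 6 = 0
The nim-sum is 0, so this is a P-position: the player to move is in a losing position under optimal play; Anya is about to move from it and so loses — Boris wins.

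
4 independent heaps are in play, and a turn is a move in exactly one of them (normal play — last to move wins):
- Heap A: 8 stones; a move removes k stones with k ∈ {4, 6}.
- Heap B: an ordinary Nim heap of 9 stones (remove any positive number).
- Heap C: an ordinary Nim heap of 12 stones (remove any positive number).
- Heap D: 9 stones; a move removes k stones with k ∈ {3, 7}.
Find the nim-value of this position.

6

Grundy values for heap A (subtraction set {4, 6}):
k:     0  1  2  3  4  5  6  7  8
g(k):  0  0  0  0  1  1  1  1  2
So g(8) = 2.
Heap B is a plain Nim heap of size 9, so its Grundy value is 9.
Heap C is a plain Nim heap of size 12, so its Grundy value is 12.
Grundy values for heap D (subtraction set {3, 7}):
g(0) = mex{} = 0
g(1) = mex{} = 0
g(2) = mex{} = 0
g(3) = mex{0} = 1
g(4) = mex{0} = 1
g(5) = mex{0} = 1
g(6) = mex{1} = 0
g(7) = mex{0,1} = 2
g(8) = mex{0,1} = 2
g(9) = mex{0} = 1
So g(9) = 1.
By the Sprague-Grundy theorem, the Grundy value of a sum of independent games is the XOR of the component values.
Combined value = 2 XOR 9 XOR 12 XOR 1 = 6.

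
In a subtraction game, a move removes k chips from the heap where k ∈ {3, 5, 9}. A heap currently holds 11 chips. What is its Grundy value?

Grundy values for subtraction set {3, 5, 9}:
k:     0  1  2  3  4  5  6  7  8  9 10 11
g(k):  0  0  0  1  1  1  2  2  0  3  3  1
So g(11) = 1.

1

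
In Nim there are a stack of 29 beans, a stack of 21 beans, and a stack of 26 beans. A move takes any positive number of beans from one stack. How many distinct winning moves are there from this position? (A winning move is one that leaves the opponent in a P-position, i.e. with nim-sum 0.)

3

Nim-sum: 29 ^ 21 ^ 26 = 18.
The overall nim-sum is X = 18. A stack of size p has a winning move iff p XOR X < p (reduce it to p XOR X).
  29: 29 XOR 18 = 15 < 29 — winning move (to 15).
  21: 21 XOR 18 = 7 < 21 — winning move (to 7).
  26: 26 XOR 18 = 8 < 26 — winning move (to 8).
That gives 3 winning moves.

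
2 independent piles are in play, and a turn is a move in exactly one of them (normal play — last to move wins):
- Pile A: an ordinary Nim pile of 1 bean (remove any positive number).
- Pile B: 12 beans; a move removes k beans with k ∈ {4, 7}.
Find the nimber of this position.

1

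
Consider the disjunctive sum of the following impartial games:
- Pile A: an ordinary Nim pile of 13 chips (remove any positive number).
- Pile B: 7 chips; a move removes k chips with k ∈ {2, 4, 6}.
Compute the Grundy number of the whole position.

Pile A is a plain Nim pile of size 13, so its Grundy value is 13.
Build the Grundy sequence for pile B with g(k) = mex{g(k−s) : s ∈ {2, 4, 6}, s ≤ k}:
k:     0  1  2  3  4  5  6  7
g(k):  0  0  1  1  2  2  3  3
So g(7) = 3.
The value of a disjunctive sum is the nim-sum of the parts.
Combined value = 13 ⊕ 3 = 14.

14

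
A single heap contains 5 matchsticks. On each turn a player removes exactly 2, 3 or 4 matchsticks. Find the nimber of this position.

2

Build the Grundy sequence with g(k) = mex{g(k−s) : s ∈ {2, 3, 4}, s ≤ k}:
k:     0  1  2  3  4  5
g(k):  0  0  1  1  2  2
So g(5) = 2.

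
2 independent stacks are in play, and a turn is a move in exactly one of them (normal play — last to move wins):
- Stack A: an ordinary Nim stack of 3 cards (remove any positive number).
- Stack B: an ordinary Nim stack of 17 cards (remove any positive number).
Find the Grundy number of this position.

18

Stack A is a plain Nim stack of size 3, so its Grundy value is 3.
Stack B is a plain Nim stack of size 17, so its Grundy value is 17.
By the Sprague-Grundy theorem, the Grundy value of a sum of independent games is the XOR of the component values.
Combined value = 3 ⊕ 17 = 18.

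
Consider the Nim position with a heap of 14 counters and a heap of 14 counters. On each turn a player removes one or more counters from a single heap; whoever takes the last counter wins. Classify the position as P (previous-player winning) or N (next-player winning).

P-position

Nim-sum: 14 XOR 14 = 0.
The nim-sum is 0, so this is a P-position: the player to move is in a losing position under optimal play.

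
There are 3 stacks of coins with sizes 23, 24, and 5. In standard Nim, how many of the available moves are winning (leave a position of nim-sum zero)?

Compute the nim-sum pairwise:
23 ⊕ 24 = 15
15 ⊕ 5 = 10
The overall nim-sum is X = 10. A stack of size p has a winning move iff p XOR X < p (reduce it to p XOR X).
  23: 23 XOR 10 = 29 ≥ 23 — no move.
  24: 24 XOR 10 = 18 < 24 — winning move (to 18).
  5: 5 XOR 10 = 15 ≥ 5 — no move.
That gives 1 winning move.

1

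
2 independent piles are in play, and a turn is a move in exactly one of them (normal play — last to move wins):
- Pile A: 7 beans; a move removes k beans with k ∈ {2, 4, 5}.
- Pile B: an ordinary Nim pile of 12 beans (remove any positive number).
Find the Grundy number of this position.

12

Grundy values for pile A (subtraction set {2, 4, 5}):
k:     0  1  2  3  4  5  6  7
g(k):  0  0  1  1  2  2  3  0
So g(7) = 0.
Pile B is a plain Nim pile of size 12, so its Grundy value is 12.
The value of a disjunctive sum is the nim-sum of the parts.
Combined value = 0 ⊕ 12 = 12.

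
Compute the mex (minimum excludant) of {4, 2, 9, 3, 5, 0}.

1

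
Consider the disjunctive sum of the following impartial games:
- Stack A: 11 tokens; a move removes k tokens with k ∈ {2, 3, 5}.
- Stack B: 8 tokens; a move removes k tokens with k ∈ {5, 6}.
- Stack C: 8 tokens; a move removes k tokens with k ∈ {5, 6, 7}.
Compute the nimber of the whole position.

Grundy values for stack A (subtraction set {2, 3, 5}):
k:     0  1  2  3  4  5  6  7  8  9 10 11
g(k):  0  0  1  1  2  2  3  0  0  1  1  2
So g(11) = 2.
Build the Grundy sequence for stack B with g(k) = mex{g(k−s) : s ∈ {5, 6}, s ≤ k}:
g(0) = mex{} = 0
g(1) = mex{} = 0
g(2) = mex{} = 0
g(3) = mex{} = 0
g(4) = mex{} = 0
g(5) = mex{0} = 1
g(6) = mex{0} = 1
g(7) = mex{0} = 1
g(8) = mex{0} = 1
So g(8) = 1.
Build the Grundy sequence for stack C with g(k) = mex{g(k−s) : s ∈ {5, 6, 7}, s ≤ k}:
k:     0  1  2  3  4  5  6  7  8
g(k):  0  0  0  0  0  1  1  1  1
So g(8) = 1.
The value of a disjunctive sum is the nim-sum of the parts.
Combined value = 2 ⊕ 1 ⊕ 1 = 2.

2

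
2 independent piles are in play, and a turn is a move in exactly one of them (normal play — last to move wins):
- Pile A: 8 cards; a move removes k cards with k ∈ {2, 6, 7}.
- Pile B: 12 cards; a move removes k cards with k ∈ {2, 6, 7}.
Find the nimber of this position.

0

Build the Grundy sequence for pile A with g(k) = mex{g(k−s) : s ∈ {2, 6, 7}, s ≤ k}:
k:     0  1  2  3  4  5  6  7  8
g(k):  0  0  1  1  0  0  1  1  2
So g(8) = 2.
For pile B, compute g(0), g(1), … with moves {2, 6, 7}:
g(0) = mex{} = 0
g(1) = mex{} = 0
g(2) = mex{0} = 1
g(3) = mex{0} = 1
g(4) = mex{1} = 0
g(5) = mex{1} = 0
g(6) = mex{0} = 1
g(7) = mex{0} = 1
g(8) = mex{0,1} = 2
g(9) = mex{1} = 0
g(10) = mex{0,1,2} = 3
g(11) = mex{0} = 1
g(12) = mex{0,1,3} = 2
So g(12) = 2.
By the Sprague-Grundy theorem, the Grundy value of a sum of independent games is the XOR of the component values.
Combined value = 2 ⊕ 2 = 0.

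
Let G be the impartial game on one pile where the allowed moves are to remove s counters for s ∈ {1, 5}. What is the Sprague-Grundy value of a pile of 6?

0

Compute g(0), g(1), … for moves {1, 5}:
k:     0  1  2  3  4  5  6
g(k):  0  1  0  1  0  1  0
So g(6) = 0.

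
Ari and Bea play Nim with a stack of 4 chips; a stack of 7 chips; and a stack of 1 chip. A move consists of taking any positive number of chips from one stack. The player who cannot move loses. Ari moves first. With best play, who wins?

Nim-sum: 4 XOR 7 XOR 1 = 2.
The nim-sum is 2 ≠ 0, so this is an N-position: the player to move can win; Ari has a winning move.

Ari wins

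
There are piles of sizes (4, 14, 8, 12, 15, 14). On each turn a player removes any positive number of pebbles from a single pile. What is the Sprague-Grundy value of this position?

15

Compute the nim-sum pairwise:
4 ⊕ 14 = 10
10 ⊕ 8 = 2
2 ⊕ 12 = 14
14 ⊕ 15 = 1
1 ⊕ 14 = 15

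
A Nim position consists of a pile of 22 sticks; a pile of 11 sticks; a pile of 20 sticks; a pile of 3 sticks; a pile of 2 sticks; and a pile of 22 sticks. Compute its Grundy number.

30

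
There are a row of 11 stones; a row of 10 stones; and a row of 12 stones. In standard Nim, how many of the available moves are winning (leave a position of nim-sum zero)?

3

Nim-sum: 11 ^ 10 ^ 12 = 13.
The overall nim-sum is X = 13. A row of size p has a winning move iff p XOR X < p (reduce it to p XOR X).
  11: 11 XOR 13 = 6 < 11 — winning move (to 6).
  10: 10 XOR 13 = 7 < 10 — winning move (to 7).
  12: 12 XOR 13 = 1 < 12 — winning move (to 1).
That gives 3 winning moves.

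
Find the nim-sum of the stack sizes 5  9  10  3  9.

12

Compute the nim-sum pairwise:
5 ^ 9 = 12
12 ^ 10 = 6
6 ^ 3 = 5
5 ^ 9 = 12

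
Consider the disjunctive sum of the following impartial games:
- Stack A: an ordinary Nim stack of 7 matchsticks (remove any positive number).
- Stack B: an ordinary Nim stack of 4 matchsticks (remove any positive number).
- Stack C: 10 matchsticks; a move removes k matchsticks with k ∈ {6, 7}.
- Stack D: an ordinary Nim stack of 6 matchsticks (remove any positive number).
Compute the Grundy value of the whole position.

4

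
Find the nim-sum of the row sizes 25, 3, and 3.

Nim-sum: 25 ^ 3 ^ 3 = 25.

25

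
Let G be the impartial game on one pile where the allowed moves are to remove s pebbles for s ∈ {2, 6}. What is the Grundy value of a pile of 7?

1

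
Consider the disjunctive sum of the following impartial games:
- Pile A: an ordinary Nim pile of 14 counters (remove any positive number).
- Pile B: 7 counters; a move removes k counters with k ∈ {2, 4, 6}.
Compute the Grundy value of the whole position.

13

Pile A is a plain Nim pile of size 14, so its Grundy value is 14.
Grundy values for pile B (subtraction set {2, 4, 6}):
g(0) = mex{} = 0
g(1) = mex{} = 0
g(2) = mex{0} = 1
g(3) = mex{0} = 1
g(4) = mex{0,1} = 2
g(5) = mex{0,1} = 2
g(6) = mex{0,1,2} = 3
g(7) = mex{0,1,2} = 3
So g(7) = 3.
By the Sprague-Grundy theorem, the Grundy value of a sum of independent games is the XOR of the component values.
Combined value = 14 ⊕ 3 = 13.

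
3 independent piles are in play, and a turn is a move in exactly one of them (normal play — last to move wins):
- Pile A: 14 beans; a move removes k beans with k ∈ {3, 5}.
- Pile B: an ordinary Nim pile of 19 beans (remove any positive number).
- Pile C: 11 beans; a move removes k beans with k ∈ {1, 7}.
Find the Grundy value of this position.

For pile A, compute g(0), g(1), … with moves {3, 5}:
g(0) = mex{} = 0
g(1) = mex{} = 0
g(2) = mex{} = 0
g(3) = mex{0} = 1
g(4) = mex{0} = 1
g(5) = mex{0} = 1
g(6) = mex{0,1} = 2
g(7) = mex{0,1} = 2
g(8) = mex{1} = 0
g(9) = mex{1,2} = 0
g(10) = mex{1,2} = 0
g(11) = mex{0,2} = 1
g(12) = mex{0,2} = 1
g(13) = mex{0} = 1
g(14) = mex{0,1} = 2
So g(14) = 2.
Pile B is a plain Nim pile of size 19, so its Grundy value is 19.
Build the Grundy sequence for pile C with g(k) = mex{g(k−s) : s ∈ {1, 7}, s ≤ k}:
k:     0  1  2  3  4  5  6  7  8  9 10 11
g(k):  0  1  0  1  0  1  0  1  0  1  0  1
So g(11) = 1.
The value of a disjunctive sum is the nim-sum of the parts.
Combined value = 2 XOR 19 XOR 1 = 16.

16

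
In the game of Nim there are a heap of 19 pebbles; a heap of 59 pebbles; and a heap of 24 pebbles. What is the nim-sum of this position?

48

Nim-sum: 19 XOR 59 XOR 24 = 48.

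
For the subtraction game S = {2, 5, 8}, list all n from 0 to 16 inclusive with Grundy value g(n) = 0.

Grundy values for subtraction set {2, 5, 8}:
k:     0  1  2  3  4  5  6  7  8  9 10 11 12 13 14 15 16
g(k):  0  0  1  1  0  2  1  0  2  1  0  0  1  1  0  2  1
The P-positions (g = 0) in 0..16 are 0, 1, 4, 7, 10, 11, 14.

0, 1, 4, 7, 10, 11, 14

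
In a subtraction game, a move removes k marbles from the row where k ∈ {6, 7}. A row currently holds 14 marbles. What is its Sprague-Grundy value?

0

Build the Grundy sequence with g(k) = mex{g(k−s) : s ∈ {6, 7}, s ≤ k}:
g(0) = mex{} = 0
g(1) = mex{} = 0
g(2) = mex{} = 0
g(3) = mex{} = 0
g(4) = mex{} = 0
g(5) = mex{} = 0
g(6) = mex{0} = 1
g(7) = mex{0} = 1
g(8) = mex{0} = 1
g(9) = mex{0} = 1
g(10) = mex{0} = 1
g(11) = mex{0} = 1
g(12) = mex{0,1} = 2
g(13) = mex{1} = 0
g(14) = mex{1} = 0
So g(14) = 0.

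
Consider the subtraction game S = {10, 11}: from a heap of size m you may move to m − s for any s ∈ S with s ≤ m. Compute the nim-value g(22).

Compute g(0), g(1), … for moves {10, 11}:
k:     0  1  2  3  4  5  6  7  8  9 10 11 12 13 14 15 16 17 18 19 20 21 22
g(k):  0  0  0  0  0  0  0  0  0  0  1  1  1  1  1  1  1  1  1  1  2  0  0
So g(22) = 0.

0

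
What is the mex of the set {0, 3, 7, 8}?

1

0 is in the set but 1 is not, so the mex is 1.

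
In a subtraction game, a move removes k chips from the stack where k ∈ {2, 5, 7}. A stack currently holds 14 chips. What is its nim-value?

0

Compute g(0), g(1), … for moves {2, 5, 7}:
g(0) = mex{} = 0
g(1) = mex{} = 0
g(2) = mex{0} = 1
g(3) = mex{0} = 1
g(4) = mex{1} = 0
g(5) = mex{0,1} = 2
g(6) = mex{0} = 1
g(7) = mex{0,1,2} = 3
g(8) = mex{0,1} = 2
g(9) = mex{0,1,3} = 2
g(10) = mex{1,2} = 0
g(11) = mex{0,1,2} = 3
g(12) = mex{0,2,3} = 1
g(13) = mex{1,2,3} = 0
g(14) = mex{1,2,3} = 0
So g(14) = 0.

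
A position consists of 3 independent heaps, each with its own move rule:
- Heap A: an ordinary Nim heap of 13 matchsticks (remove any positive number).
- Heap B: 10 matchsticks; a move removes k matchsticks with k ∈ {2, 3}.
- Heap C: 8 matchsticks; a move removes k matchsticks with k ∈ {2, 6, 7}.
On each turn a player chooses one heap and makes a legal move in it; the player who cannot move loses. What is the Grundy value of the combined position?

Heap A is a plain Nim heap of size 13, so its Grundy value is 13.
For heap B, compute g(0), g(1), … with moves {2, 3}:
g(0) = mex{} = 0
g(1) = mex{} = 0
g(2) = mex{0} = 1
g(3) = mex{0} = 1
g(4) = mex{0,1} = 2
g(5) = mex{1} = 0
g(6) = mex{1,2} = 0
g(7) = mex{0,2} = 1
g(8) = mex{0} = 1
g(9) = mex{0,1} = 2
g(10) = mex{1} = 0
So g(10) = 0.
Grundy values for heap C (subtraction set {2, 6, 7}):
k:     0  1  2  3  4  5  6  7  8
g(k):  0  0  1  1  0  0  1  1  2
So g(8) = 2.
By the Sprague-Grundy theorem, the Grundy value of a sum of independent games is the XOR of the component values.
Combined value = 13 XOR 0 XOR 2 = 15.

15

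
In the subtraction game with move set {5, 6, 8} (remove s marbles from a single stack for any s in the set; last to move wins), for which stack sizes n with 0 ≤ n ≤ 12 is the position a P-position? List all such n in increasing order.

0, 1, 2, 3, 4

Compute g(0), g(1), … for moves {5, 6, 8}:
k:     0  1  2  3  4  5  6  7  8  9 10 11 12
g(k):  0  0  0  0  0  1  1  1  1  1  2  2  2
The P-positions (g = 0) in 0..12 are 0, 1, 2, 3, 4.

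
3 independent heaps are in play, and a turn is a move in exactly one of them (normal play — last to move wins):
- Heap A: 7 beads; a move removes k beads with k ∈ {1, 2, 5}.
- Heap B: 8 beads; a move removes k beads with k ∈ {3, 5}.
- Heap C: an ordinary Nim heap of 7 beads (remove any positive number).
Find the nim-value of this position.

6

Build the Grundy sequence for heap A with g(k) = mex{g(k−s) : s ∈ {1, 2, 5}, s ≤ k}:
k:     0  1  2  3  4  5  6  7
g(k):  0  1  2  0  1  2  0  1
So g(7) = 1.
For heap B, compute g(0), g(1), … with moves {3, 5}:
g(0) = mex{} = 0
g(1) = mex{} = 0
g(2) = mex{} = 0
g(3) = mex{0} = 1
g(4) = mex{0} = 1
g(5) = mex{0} = 1
g(6) = mex{0,1} = 2
g(7) = mex{0,1} = 2
g(8) = mex{1} = 0
So g(8) = 0.
Heap C is a plain Nim heap of size 7, so its Grundy value is 7.
The value of a disjunctive sum is the nim-sum of the parts.
Combined value = 1 ⊕ 0 ⊕ 7 = 6.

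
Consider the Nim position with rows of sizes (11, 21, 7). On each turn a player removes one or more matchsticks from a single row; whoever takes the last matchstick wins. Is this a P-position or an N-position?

Write each in binary and XOR column by column:
  01011  (11)
  10101  (21)
  00111  (7)
  -----
  11001  (25)
The nim-sum is 25 ≠ 0, so this is an N-position: the player to move can win.

N-position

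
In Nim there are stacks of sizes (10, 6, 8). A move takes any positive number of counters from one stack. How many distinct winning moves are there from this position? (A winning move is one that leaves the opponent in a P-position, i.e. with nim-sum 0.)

Bitwise XOR of the heap sizes:
  1010  (10)
  0110  (6)
  1000  (8)
  ----
  0100  (4)
The overall nim-sum is X = 4. A stack of size p has a winning move iff p XOR X < p (reduce it to p XOR X).
  10: 10 XOR 4 = 14 ≥ 10 — no move.
  6: 6 XOR 4 = 2 < 6 — winning move (to 2).
  8: 8 XOR 4 = 12 ≥ 8 — no move.
That gives 1 winning move.

1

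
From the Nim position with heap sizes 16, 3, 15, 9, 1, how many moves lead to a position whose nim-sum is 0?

1

Compute the nim-sum pairwise:
16 ^ 3 = 19
19 ^ 15 = 28
28 ^ 9 = 21
21 ^ 1 = 20
The overall nim-sum is X = 20. A heap of size p has a winning move iff p XOR X < p (reduce it to p XOR X).
  16: 16 XOR 20 = 4 < 16 — winning move (to 4).
  3: 3 XOR 20 = 23 ≥ 3 — no move.
  15: 15 XOR 20 = 27 ≥ 15 — no move.
  9: 9 XOR 20 = 29 ≥ 9 — no move.
  1: 1 XOR 20 = 21 ≥ 1 — no move.
That gives 1 winning move.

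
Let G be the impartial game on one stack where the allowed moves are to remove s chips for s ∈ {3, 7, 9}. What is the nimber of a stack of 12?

Build the Grundy sequence with g(k) = mex{g(k−s) : s ∈ {3, 7, 9}, s ≤ k}:
k:     0  1  2  3  4  5  6  7  8  9 10 11 12
g(k):  0  0  0  1  1  1  0  2  2  1  3  3  0
So g(12) = 0.

0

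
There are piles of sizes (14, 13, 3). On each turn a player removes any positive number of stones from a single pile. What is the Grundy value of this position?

0

Nim-sum: 14 ⊕ 13 ⊕ 3 = 0.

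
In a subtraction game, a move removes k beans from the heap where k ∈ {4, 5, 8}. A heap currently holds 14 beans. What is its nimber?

0

Grundy values for subtraction set {4, 5, 8}:
g(0) = mex{} = 0
g(1) = mex{} = 0
g(2) = mex{} = 0
g(3) = mex{} = 0
g(4) = mex{0} = 1
g(5) = mex{0} = 1
g(6) = mex{0} = 1
g(7) = mex{0} = 1
g(8) = mex{0,1} = 2
g(9) = mex{0,1} = 2
g(10) = mex{0,1} = 2
g(11) = mex{0,1} = 2
g(12) = mex{1,2} = 0
g(13) = mex{1,2} = 0
g(14) = mex{1,2} = 0
So g(14) = 0.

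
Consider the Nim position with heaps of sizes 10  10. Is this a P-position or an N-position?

P-position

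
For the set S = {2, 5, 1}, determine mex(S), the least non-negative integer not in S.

0

0 is not in the set, so the mex is 0.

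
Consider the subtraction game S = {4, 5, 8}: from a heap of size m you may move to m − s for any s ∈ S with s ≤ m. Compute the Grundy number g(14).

0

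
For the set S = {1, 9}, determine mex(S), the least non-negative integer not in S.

0 is not in the set, so the mex is 0.

0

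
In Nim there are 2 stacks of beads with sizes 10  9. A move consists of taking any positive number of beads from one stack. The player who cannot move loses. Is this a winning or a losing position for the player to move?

Winning position

Nim-sum: 10 ⊕ 9 = 3.
The nim-sum is 3 ≠ 0, so this is an N-position: the player to move can win.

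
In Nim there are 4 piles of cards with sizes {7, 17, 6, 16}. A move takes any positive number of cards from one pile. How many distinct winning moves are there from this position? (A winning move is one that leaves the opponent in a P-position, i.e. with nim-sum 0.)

0

Compute the nim-sum pairwise:
7 XOR 17 = 22
22 XOR 6 = 16
16 XOR 16 = 0
The nim-sum is already 0, so every move leaves a nonzero nim-sum — there are no winning moves.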